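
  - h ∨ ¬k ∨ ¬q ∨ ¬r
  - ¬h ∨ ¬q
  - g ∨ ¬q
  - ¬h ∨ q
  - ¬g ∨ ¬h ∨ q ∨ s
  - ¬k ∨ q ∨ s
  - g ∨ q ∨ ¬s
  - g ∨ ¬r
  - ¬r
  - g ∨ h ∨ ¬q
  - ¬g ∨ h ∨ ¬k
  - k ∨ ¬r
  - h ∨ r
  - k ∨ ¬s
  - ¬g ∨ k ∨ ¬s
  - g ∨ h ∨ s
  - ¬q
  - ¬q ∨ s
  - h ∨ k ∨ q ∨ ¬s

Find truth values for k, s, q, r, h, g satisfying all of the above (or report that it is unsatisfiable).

Case q = True:
  Clause (¬q) is falsified — contradiction.
Case q = False:
  (¬h ∨ q) forces h = False.
  (¬r) forces r = False.
  Clause (h ∨ r) is falsified — contradiction.
Both cases fail, so the formula is unsatisfiable.

The formula is unsatisfiable.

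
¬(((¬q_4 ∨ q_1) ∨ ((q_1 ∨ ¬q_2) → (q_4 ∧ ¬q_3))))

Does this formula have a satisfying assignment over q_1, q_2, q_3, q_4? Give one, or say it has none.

q_1 = False; q_2 = False; q_3 = True; q_4 = True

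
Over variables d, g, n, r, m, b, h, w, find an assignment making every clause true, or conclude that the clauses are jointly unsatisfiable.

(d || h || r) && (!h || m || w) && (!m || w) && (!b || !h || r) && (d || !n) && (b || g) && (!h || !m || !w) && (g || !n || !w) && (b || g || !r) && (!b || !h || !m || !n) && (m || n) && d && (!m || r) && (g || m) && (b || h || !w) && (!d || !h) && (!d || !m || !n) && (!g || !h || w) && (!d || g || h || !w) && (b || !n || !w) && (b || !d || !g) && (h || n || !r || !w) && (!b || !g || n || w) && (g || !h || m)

d = True, g = True, n = True, r = True, m = False, b = True, h = False, w = False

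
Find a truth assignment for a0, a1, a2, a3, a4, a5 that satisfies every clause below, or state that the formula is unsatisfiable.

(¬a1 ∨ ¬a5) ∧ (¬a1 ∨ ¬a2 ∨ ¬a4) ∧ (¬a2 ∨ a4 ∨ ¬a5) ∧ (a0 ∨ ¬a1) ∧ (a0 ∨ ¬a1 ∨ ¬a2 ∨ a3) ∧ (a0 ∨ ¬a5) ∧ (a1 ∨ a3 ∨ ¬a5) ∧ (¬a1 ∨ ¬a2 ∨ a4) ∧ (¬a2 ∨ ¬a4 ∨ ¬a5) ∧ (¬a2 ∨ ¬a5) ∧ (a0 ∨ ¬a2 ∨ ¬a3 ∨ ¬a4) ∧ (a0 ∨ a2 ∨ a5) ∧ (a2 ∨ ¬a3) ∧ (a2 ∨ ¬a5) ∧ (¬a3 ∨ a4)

a0 = True; a1 = True; a2 = False; a3 = False; a4 = False; a5 = False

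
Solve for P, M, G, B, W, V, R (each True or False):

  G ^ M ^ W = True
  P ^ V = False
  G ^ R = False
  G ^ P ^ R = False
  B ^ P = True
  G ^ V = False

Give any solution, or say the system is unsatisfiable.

P: False, M: True, G: False, B: True, W: False, V: False, R: False

G ^ M ^ W = F ^ T ^ F = True ✓
P ^ V = F ^ F = False ✓
G ^ R = F ^ F = False ✓
G ^ P ^ R = F ^ F ^ F = False ✓
B ^ P = T ^ F = True ✓
G ^ V = F ^ F = False ✓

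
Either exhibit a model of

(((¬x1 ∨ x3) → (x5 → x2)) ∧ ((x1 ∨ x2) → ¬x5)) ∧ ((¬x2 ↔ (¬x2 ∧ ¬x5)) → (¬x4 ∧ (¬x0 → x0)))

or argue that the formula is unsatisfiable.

x0 = True, x1 = True, x2 = False, x3 = False, x4 = False, x5 = False

  ((¬x1 ∨ x3) → (x5 → x2)) ∧ ((x1 ∨ x2) → ¬x5) = True
    (¬x1 ∨ x3) → (x5 → x2) = True
      ¬x1 ∨ x3 = False
        ¬x1 = False
      x5 → x2 = True
    (x1 ∨ x2) → ¬x5 = True
      x1 ∨ x2 = True
      ¬x5 = True
  (¬x2 ↔ (¬x2 ∧ ¬x5)) → (¬x4 ∧ (¬x0 → x0)) = True
    ¬x2 ↔ (¬x2 ∧ ¬x5) = True
      ¬x2 = True
      ¬x2 ∧ ¬x5 = True
        ¬x2 = True
        ¬x5 = True
    ¬x4 ∧ (¬x0 → x0) = True
      ¬x4 = True
      ¬x0 → x0 = True
        ¬x0 = False
Both conjuncts True, so the formula holds.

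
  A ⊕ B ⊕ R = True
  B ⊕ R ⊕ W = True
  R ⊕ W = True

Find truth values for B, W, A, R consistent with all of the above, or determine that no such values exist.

B = False; W = False; A = False; R = True

A ⊕ B ⊕ R = F ⊕ F ⊕ T = True ✓
B ⊕ R ⊕ W = F ⊕ T ⊕ F = True ✓
R ⊕ W = T ⊕ F = True ✓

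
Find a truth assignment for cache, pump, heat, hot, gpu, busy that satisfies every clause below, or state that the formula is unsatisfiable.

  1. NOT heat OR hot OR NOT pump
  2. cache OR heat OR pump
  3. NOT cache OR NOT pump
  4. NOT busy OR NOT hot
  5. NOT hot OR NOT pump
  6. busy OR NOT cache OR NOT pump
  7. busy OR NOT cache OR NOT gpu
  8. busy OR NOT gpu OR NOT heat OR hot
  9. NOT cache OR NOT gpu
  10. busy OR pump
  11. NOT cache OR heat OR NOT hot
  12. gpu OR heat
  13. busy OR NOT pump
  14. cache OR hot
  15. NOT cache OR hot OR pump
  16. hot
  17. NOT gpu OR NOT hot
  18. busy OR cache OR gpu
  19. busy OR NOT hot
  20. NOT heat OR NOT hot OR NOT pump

Unsatisfiable

Case hot = True:
  (NOT busy OR NOT hot) forces busy = False.
  Clause (busy OR NOT hot) is falsified — contradiction.
Case hot = False:
  Clause (hot) is falsified — contradiction.
Both cases fail, so the formula is unsatisfiable.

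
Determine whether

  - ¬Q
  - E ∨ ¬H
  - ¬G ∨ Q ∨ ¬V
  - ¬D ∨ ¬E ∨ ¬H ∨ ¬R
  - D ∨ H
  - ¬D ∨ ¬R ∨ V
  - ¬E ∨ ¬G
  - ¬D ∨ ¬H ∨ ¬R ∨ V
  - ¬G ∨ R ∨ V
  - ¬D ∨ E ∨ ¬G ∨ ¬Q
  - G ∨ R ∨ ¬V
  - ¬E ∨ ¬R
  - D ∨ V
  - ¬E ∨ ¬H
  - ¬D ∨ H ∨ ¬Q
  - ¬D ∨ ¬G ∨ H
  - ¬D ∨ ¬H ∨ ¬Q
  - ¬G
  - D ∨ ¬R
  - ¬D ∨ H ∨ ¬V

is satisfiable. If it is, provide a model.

Unit clause (¬Q) forces Q = False.
Unit clause (¬G) forces G = False.
Set E = True.
  then (¬E ∨ ¬R) forces R = False.
  then (¬E ∨ ¬H) forces H = False.
  then (D ∨ H) forces D = True.
  then (G ∨ R ∨ ¬V) forces V = False.
All clauses satisfied.

E: True; R: False; G: False; D: True; H: False; V: False; Q: False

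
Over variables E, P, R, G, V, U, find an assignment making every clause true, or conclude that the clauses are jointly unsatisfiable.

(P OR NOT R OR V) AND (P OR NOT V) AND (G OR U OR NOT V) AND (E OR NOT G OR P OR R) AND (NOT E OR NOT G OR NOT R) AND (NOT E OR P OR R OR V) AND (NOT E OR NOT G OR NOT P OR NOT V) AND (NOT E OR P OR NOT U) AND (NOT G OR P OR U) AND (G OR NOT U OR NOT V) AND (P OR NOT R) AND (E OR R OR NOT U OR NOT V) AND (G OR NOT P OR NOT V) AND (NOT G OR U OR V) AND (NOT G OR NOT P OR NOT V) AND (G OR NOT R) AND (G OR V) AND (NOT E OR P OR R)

Set E = False.
Try P = False:
  (P OR NOT V) forces V = False.
  (P OR NOT R OR V) forces R = False.
  (E OR NOT G OR P OR R) forces G = False.
  clause (G OR V) is falsified — backtrack.
So P = True.
Set R = False.
Set G = True.
  then (NOT G OR NOT P OR NOT V) forces V = False.
  then (NOT G OR U OR V) forces U = True.
All clauses satisfied.

E: False, P: True, R: False, G: True, V: False, U: True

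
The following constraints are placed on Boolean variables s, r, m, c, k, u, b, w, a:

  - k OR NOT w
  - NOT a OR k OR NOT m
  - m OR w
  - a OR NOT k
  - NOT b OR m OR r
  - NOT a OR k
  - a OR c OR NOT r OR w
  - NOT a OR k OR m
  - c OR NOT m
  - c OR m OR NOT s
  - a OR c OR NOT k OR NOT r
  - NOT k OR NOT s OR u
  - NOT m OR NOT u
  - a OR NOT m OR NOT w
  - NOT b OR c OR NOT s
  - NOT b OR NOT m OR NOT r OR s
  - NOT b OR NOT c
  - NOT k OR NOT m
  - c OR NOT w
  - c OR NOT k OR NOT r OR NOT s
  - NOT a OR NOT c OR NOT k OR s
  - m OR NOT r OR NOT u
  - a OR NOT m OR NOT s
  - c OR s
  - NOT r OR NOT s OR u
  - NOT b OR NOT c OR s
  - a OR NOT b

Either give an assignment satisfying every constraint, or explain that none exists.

s: False, r: True, m: True, c: True, k: False, u: False, b: False, w: False, a: False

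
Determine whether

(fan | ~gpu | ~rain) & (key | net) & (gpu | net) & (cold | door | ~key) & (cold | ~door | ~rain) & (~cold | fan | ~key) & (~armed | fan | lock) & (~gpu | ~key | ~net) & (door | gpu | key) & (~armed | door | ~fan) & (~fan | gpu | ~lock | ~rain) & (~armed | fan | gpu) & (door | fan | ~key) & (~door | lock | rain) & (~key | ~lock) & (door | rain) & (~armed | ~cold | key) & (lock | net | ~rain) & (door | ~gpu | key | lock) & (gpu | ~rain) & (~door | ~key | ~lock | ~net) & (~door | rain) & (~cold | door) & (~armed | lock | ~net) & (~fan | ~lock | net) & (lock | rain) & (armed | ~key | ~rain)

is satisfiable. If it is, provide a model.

Try gpu = False:
  (gpu | net) forces net = True.
  (gpu | ~rain) forces rain = False.
  (door | rain) forces door = True.
  clause (~door | rain) is falsified — backtrack.
So gpu = True.
Set net = True.
  then (~gpu | ~key | ~net) forces key = False.
Set door = True.
  then (~door | rain) forces rain = True.
  then (fan | ~gpu | ~rain) forces fan = True.
  then (cold | ~door | ~rain) forces cold = True.
  then (~armed | ~cold | key) forces armed = False.
Set lock = False.
All clauses satisfied.

gpu: True; net: True; door: True; key: False; armed: False; fan: True; rain: True; cold: True; lock: False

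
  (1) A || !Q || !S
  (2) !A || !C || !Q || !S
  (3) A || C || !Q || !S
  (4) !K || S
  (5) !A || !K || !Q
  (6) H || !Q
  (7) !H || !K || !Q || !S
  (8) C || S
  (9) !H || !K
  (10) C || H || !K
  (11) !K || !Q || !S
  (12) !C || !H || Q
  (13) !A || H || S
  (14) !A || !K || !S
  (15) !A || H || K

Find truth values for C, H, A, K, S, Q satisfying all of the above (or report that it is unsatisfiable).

Set C = False.
  then (C || S) forces S = True.
Set H = True.
  then (!H || !K) forces K = False.
Set A = False.
  then (A || !Q || !S) forces Q = False.
All clauses satisfied.

C: False, H: True, A: False, K: False, S: True, Q: False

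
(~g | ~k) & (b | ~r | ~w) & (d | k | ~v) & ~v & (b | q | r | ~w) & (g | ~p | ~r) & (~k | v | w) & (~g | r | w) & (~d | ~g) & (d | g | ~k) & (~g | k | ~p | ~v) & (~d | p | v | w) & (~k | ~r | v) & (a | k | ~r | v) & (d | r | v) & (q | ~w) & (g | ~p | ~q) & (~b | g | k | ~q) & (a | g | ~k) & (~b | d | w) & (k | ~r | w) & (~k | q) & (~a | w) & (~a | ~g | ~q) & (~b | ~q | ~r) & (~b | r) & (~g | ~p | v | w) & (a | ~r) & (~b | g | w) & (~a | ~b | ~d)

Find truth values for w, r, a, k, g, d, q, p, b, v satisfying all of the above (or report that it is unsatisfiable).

Unit clause (~v) forces v = False.
Set w = True.
  then (q | ~w) forces q = True.
Try r = True:
  (b | ~r | ~w) forces b = True.
  clause (~b | ~q | ~r) is falsified — backtrack.
So r = False.
  then (d | r | v) forces d = True.
  then (~b | r) forces b = False.
  then (~d | ~g) forces g = False.
  then (g | ~p | ~q) forces p = False.
Set a = False.
  then (a | g | ~k) forces k = False.
All clauses satisfied.

w=T, r=F, a=F, k=F, g=F, d=T, q=T, p=F, b=F, v=F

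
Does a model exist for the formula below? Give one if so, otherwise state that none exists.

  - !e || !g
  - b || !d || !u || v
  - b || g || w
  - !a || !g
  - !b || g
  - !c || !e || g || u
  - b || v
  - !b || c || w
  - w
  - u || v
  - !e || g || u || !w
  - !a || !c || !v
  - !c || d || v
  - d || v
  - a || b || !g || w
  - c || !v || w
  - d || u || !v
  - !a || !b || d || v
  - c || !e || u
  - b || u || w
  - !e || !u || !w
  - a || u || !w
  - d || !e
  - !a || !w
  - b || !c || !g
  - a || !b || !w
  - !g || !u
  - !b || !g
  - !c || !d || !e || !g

c = True; d = True; a = False; b = False; e = False; v = True; u = True; w = True; g = False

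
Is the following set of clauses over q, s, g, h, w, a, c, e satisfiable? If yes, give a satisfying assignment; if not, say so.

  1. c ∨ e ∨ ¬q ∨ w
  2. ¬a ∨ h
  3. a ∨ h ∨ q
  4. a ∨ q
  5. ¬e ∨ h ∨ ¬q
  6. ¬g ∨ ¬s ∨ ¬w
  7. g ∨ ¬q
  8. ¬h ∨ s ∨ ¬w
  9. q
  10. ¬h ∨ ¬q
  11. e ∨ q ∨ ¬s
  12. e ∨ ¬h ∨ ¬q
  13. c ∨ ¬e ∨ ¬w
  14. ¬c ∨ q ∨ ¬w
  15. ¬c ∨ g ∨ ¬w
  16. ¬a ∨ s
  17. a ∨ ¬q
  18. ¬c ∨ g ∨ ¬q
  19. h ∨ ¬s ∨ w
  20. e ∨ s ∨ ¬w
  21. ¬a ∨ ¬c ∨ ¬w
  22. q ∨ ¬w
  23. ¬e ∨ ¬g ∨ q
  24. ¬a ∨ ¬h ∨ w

UNSATISFIABLE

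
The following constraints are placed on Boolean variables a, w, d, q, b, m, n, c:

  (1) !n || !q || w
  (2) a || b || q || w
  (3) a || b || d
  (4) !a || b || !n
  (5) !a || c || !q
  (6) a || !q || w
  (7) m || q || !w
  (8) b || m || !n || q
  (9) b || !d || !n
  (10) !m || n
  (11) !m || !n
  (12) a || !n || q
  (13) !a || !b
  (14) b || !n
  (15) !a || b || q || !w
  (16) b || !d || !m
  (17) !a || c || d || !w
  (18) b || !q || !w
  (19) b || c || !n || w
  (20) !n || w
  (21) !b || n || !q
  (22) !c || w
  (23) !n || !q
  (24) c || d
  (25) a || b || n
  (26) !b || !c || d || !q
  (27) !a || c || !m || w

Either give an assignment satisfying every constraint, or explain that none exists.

a=T, w=F, d=T, q=F, b=F, m=F, n=F, c=F

Set a = True.
  then (!a || !b) forces b = False.
  then (b || !n) forces n = False.
  then (!m || n) forces m = False.
Set w = False.
  then (!c || w) forces c = False.
  then (c || d) forces d = True.
  then (!a || c || !q) forces q = False.
All clauses satisfied.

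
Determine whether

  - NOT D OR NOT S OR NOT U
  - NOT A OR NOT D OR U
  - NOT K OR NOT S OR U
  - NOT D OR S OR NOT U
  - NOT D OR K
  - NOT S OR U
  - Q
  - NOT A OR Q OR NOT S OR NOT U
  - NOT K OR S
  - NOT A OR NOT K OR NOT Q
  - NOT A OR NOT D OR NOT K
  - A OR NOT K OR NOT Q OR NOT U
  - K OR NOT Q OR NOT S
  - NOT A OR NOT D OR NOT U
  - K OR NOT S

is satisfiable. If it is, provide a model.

Unit clause (Q) forces Q = True.
Set S = False.
  then (NOT K OR S) forces K = False.
  then (NOT D OR K) forces D = False.
Set A = True.
Set U = False.
All clauses satisfied.

S = False; A = True; Q = True; U = False; D = False; K = False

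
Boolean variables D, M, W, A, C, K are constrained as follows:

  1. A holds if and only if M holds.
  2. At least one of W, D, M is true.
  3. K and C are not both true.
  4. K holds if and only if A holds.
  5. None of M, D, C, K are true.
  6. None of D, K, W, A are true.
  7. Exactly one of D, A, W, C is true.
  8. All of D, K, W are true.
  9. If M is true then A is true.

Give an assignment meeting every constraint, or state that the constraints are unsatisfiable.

Unsatisfiable

Case D = True:
  Constraint (5) is violated (D=T) — contradiction.
Case D = False:
  Constraint (8) is violated (D=F) — contradiction.
Both cases fail — unsatisfiable.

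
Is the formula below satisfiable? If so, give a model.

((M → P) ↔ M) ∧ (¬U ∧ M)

M=T, P=T, U=F

  (M → P) ↔ M = True
    M → P = True
  ¬U ∧ M = True
    ¬U = True
Both conjuncts True, so the formula holds.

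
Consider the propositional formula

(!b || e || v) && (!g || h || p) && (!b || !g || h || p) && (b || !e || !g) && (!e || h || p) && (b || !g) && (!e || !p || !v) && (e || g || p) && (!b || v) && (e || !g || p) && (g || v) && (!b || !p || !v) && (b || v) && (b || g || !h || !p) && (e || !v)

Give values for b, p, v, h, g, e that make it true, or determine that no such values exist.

b: True; p: False; v: True; h: True; g: False; e: True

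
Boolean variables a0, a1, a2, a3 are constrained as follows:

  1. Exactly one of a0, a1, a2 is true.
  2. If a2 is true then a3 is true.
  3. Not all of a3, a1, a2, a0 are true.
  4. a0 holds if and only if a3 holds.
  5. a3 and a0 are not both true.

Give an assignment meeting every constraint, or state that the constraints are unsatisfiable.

a0=F, a1=T, a2=F, a3=F

  (1) {a0, a1, a2}: 1 true — exactly one ✓
  (2) a2=F ⇒ a3: vacuous ✓
  (3) {a3, a1, a2, a0}: 1/4 true — not all ✓
  (4) a0=F, a3=F — same ✓
  (5) a3=F, a0=F — not both ✓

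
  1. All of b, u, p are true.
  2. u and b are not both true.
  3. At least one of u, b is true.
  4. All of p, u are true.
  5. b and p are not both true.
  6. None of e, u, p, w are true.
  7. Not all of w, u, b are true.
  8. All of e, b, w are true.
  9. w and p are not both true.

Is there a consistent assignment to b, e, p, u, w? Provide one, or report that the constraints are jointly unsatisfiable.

Case e = True:
  Constraint (6) is violated (e=T) — contradiction.
Case e = False:
  Constraint (8) is violated (e=F) — contradiction.
Both cases fail — unsatisfiable.

No satisfying assignment exists.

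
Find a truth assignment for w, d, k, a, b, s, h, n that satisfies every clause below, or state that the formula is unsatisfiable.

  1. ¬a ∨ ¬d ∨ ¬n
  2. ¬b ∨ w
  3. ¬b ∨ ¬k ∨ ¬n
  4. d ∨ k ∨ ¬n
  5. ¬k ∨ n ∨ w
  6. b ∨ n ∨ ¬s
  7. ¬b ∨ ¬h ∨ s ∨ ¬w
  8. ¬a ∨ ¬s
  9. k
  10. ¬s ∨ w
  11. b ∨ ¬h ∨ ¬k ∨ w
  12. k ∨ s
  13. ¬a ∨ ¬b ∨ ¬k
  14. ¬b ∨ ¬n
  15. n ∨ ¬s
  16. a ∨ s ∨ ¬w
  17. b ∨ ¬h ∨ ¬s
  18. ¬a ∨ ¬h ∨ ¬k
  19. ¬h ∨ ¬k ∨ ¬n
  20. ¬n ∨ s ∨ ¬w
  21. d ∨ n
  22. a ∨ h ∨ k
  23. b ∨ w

w = True, d = False, k = True, a = False, b = False, s = True, h = False, n = True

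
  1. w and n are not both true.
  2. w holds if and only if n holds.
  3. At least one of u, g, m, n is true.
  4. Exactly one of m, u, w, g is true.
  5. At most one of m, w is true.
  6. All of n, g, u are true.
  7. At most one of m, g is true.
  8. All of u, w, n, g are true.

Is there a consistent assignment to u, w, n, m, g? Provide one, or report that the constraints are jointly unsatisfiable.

Case w = True:
  (1) with w=T forces n = False.
  Constraint (2) is violated (w=T, n=F) — contradiction.
Case w = False:
  Constraint (8) is violated (w=F) — contradiction.
Both cases fail — unsatisfiable.

UNSATISFIABLE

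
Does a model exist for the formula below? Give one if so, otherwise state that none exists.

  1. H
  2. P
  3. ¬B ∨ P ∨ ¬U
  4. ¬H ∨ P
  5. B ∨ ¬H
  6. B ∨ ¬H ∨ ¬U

Unit clause (H) forces H = True.
Unit clause (P) forces P = True.
In (B ∨ ¬H) only B is left, so B = True.
Set U = True.
All clauses satisfied.

B: True, P: True, H: True, U: True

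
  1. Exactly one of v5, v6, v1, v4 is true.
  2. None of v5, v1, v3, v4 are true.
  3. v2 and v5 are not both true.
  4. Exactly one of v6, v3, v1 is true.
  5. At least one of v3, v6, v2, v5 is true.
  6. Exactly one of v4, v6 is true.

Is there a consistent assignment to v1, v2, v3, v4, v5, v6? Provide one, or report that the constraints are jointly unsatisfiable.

v1 = False, v2 = True, v3 = False, v4 = False, v5 = False, v6 = True

  (1) {v5, v6, v1, v4}: 1 true — exactly one ✓
  (2) {v5, v1, v3, v4}: 0 true — none ✓
  (3) v2=T, v5=F — not both ✓
  (4) {v6, v3, v1}: 1 true — exactly one ✓
  (5) {v3, v6, v2, v5}: 2 true — at least one ✓
  (6) {v4, v6}: 1 true — exactly one ✓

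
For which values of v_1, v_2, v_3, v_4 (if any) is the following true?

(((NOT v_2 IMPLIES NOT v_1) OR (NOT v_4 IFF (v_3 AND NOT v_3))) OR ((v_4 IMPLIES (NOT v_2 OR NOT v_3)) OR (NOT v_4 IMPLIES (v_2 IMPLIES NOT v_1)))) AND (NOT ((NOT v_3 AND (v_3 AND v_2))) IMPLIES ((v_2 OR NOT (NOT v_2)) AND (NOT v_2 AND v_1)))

The conjunct NOT ((NOT v_3 AND (v_3 AND v_2))) IMPLIES ((v_2 OR NOT (NOT v_2)) AND (NOT v_2 AND v_1)) is unsatisfiable on its own:
  v_1=F, v_2=F, v_3=F: evaluates to False.
  v_1=F, v_2=F, v_3=T: evaluates to False.
  v_1=F, v_2=T, v_3=F: evaluates to False.
  v_1=F, v_2=T, v_3=T: evaluates to False.
  v_1=T, v_2=F, v_3=F: evaluates to False.
  v_1=T, v_2=F, v_3=T: evaluates to False.
  v_1=T, v_2=T, v_3=F: evaluates to False.
  v_1=T, v_2=T, v_3=T: evaluates to False.
So the whole conjunction is unsatisfiable.

UNSATISFIABLE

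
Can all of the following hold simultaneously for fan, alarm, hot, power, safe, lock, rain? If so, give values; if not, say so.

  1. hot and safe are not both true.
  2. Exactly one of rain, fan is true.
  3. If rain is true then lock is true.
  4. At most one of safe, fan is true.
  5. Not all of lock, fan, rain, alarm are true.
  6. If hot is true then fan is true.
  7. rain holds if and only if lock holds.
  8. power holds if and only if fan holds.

fan=F; alarm=T; hot=F; power=F; safe=T; lock=T; rain=T

  (1) hot=F, safe=T — not both ✓
  (2) {rain, fan}: 1 true — exactly one ✓
  (3) rain=T ⇒ lock: T ✓
  (4) {safe, fan}: 1 true — at most one ✓
  (5) {lock, fan, rain, alarm}: 3/4 true — not all ✓
  (6) hot=F ⇒ fan: vacuous ✓
  (7) rain=T, lock=T — same ✓
  (8) power=F, fan=F — same ✓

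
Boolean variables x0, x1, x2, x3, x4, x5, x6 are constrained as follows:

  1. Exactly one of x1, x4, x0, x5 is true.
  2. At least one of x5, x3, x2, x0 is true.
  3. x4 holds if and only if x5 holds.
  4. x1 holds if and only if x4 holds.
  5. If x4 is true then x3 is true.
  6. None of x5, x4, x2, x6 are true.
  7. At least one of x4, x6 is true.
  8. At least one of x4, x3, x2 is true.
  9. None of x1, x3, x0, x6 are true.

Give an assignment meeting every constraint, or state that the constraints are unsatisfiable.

Case x6 = True:
  Constraint (6) is violated (x6=T) — contradiction.
Case x6 = False:
  (6) forces x5 = False.
  (3) with x5=F forces x4 = False.
  Constraint (7) is violated (x4=F, x6=F) — contradiction.
Both cases fail — unsatisfiable.

UNSATISFIABLE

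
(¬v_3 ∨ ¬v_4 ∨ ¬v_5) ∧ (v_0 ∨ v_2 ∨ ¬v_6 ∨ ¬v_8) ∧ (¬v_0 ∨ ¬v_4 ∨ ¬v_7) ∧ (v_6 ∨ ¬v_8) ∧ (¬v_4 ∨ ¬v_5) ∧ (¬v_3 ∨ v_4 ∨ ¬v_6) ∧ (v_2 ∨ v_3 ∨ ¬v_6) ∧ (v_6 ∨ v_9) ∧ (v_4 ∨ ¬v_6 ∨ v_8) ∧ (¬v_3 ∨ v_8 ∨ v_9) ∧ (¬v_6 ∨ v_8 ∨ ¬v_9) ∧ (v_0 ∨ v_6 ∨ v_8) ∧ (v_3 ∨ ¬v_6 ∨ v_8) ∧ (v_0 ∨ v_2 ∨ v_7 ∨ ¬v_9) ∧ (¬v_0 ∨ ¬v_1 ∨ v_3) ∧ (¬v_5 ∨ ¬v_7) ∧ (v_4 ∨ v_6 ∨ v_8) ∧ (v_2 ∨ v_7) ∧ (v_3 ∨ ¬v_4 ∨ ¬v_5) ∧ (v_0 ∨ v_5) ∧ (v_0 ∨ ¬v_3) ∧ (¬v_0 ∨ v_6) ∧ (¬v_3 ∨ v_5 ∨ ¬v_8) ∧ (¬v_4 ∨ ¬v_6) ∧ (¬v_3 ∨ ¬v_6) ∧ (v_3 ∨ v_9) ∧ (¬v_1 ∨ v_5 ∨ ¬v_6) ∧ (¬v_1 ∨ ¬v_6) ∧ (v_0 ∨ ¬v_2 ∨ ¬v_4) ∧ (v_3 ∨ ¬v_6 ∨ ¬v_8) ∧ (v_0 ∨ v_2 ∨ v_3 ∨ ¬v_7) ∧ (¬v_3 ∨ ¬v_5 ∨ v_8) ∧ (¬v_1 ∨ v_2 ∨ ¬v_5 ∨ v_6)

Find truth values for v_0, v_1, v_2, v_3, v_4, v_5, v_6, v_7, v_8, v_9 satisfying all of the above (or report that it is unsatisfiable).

The formula is unsatisfiable.

Case v_6 = True:
  (¬v_4 ∨ ¬v_6) forces v_4 = False.
  (¬v_3 ∨ v_4 ∨ ¬v_6) forces v_3 = False.
  (v_2 ∨ v_3 ∨ ¬v_6) forces v_2 = True.
  (v_4 ∨ ¬v_6 ∨ v_8) forces v_8 = True.
  Clause (v_3 ∨ ¬v_6 ∨ ¬v_8) is falsified — contradiction.
Case v_6 = False:
  (v_6 ∨ ¬v_8) forces v_8 = False.
  (v_6 ∨ v_9) forces v_9 = True.
  (v_0 ∨ v_6 ∨ v_8) forces v_0 = True.
  Clause (¬v_0 ∨ v_6) is falsified — contradiction.
Both cases fail, so the formula is unsatisfiable.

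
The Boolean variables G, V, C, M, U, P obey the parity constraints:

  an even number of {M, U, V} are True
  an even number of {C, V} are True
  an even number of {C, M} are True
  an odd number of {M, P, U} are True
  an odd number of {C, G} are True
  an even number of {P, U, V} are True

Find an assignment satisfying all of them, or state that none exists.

Unsatisfiable — no assignment works.

Adding constraints 2, 3, 4, 6 mod 2: every variable appears an even number of times on the left, so the left side is 0.
But the right sides sum to 1 (mod 2). 0 ≠ 1 — the system is inconsistent.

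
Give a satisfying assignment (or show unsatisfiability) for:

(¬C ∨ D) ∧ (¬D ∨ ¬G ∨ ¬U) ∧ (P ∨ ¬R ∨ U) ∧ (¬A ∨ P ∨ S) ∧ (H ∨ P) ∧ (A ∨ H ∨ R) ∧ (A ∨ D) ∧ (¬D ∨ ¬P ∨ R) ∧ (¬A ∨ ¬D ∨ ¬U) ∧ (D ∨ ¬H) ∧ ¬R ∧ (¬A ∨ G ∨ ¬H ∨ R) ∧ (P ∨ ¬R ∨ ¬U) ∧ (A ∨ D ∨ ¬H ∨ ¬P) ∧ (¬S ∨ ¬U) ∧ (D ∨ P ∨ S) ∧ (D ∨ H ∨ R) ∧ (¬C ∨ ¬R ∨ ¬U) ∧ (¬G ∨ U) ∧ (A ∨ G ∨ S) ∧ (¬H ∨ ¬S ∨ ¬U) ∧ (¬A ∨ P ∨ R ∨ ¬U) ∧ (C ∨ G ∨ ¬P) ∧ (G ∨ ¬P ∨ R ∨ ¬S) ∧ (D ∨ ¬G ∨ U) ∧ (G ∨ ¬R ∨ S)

P=F, H=T, U=F, R=F, D=T, C=F, G=F, S=T, A=F

Unit clause (¬R) forces R = False.
Try P = True:
  (¬D ∨ ¬P ∨ R) forces D = False.
  (¬C ∨ D) forces C = False.
  (A ∨ D) forces A = True.
  (D ∨ ¬H) forces H = False.
  clause (D ∨ H ∨ R) is falsified — backtrack.
So P = False.
  then (H ∨ P) forces H = True.
  then (D ∨ ¬H) forces D = True.
Try U = True:
  (¬D ∨ ¬G ∨ ¬U) forces G = False.
  (¬A ∨ ¬D ∨ ¬U) forces A = False.
  (¬S ∨ ¬U) forces S = False.
  clause (A ∨ G ∨ S) is falsified — backtrack.
So U = False.
  then (¬G ∨ U) forces G = False.
  then (¬A ∨ G ∨ ¬H ∨ R) forces A = False.
  then (A ∨ G ∨ S) forces S = True.
Set C = False.
All clauses satisfied.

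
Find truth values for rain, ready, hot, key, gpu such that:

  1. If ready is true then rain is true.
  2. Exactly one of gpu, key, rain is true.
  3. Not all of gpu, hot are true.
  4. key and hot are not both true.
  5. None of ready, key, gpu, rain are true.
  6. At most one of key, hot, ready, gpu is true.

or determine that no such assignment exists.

Unsatisfiable — no assignment works.

Case ready = True:
  Constraint (5) is violated (ready=T) — contradiction.
Case ready = False:
  (5) forces key = False.
  (5) forces gpu = False.
  (2) with gpu=F, key=F forces rain = True.
  Constraint (5) is violated (rain=T) — contradiction.
Both cases fail — unsatisfiable.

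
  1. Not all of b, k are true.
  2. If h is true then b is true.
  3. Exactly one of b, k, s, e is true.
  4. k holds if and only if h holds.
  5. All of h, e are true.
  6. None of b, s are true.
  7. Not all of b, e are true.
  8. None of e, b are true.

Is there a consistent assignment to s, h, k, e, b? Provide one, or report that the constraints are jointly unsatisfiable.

Case e = True:
  Constraint (8) is violated (e=T) — contradiction.
Case e = False:
  Constraint (5) is violated (e=F) — contradiction.
Both cases fail — unsatisfiable.

Unsatisfiable — no assignment works.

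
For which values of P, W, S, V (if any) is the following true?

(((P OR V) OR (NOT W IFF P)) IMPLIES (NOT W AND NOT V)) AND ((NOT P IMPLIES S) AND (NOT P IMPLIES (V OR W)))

P = True, W = False, S = False, V = False

  ((P OR V) OR (NOT W IFF P)) IMPLIES (NOT W AND NOT V) = True
    (P OR V) OR (NOT W IFF P) = True
      P OR V = True
      NOT W IFF P = True
        NOT W = True
    NOT W AND NOT V = True
      NOT W = True
      NOT V = True
  (NOT P IMPLIES S) AND (NOT P IMPLIES (V OR W)) = True
    NOT P IMPLIES S = True
      NOT P = False
    NOT P IMPLIES (V OR W) = True
      NOT P = False
      V OR W = False
Both conjuncts True, so the formula holds.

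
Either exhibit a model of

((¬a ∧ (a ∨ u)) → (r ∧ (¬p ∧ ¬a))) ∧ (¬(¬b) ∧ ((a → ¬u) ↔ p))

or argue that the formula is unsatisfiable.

u=F; p=T; r=T; a=F; b=T

  (¬a ∧ (a ∨ u)) → (r ∧ (¬p ∧ ¬a)) = True
    ¬a ∧ (a ∨ u) = False
      ¬a = True
      a ∨ u = False
    r ∧ (¬p ∧ ¬a) = False
      ¬p ∧ ¬a = False
        ¬p = False
        ¬a = True
  ¬(¬b) ∧ ((a → ¬u) ↔ p) = True
    ¬(¬b) = True
      ¬b = False
    (a → ¬u) ↔ p = True
      a → ¬u = True
        ¬u = True
Both conjuncts True, so the formula holds.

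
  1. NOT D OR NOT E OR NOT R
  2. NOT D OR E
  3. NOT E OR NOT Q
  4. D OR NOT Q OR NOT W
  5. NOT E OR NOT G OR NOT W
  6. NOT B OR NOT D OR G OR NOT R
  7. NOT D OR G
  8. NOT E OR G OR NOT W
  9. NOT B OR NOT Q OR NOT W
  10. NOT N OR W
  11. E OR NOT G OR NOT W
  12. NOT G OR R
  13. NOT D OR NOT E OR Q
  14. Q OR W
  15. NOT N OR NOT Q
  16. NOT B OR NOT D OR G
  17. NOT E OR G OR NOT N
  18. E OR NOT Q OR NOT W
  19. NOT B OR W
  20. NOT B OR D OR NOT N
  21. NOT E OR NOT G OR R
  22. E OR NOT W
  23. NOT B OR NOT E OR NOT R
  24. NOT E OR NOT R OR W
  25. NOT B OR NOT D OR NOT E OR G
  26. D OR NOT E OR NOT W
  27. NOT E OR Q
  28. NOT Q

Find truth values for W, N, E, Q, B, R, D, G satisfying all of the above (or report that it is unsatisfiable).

Case Q = True:
  Clause (NOT Q) is falsified — contradiction.
Case Q = False:
  (Q OR W) forces W = True.
  (E OR NOT W) forces E = True.
  Clause (NOT E OR Q) is falsified — contradiction.
Both cases fail, so the formula is unsatisfiable.

The formula is unsatisfiable.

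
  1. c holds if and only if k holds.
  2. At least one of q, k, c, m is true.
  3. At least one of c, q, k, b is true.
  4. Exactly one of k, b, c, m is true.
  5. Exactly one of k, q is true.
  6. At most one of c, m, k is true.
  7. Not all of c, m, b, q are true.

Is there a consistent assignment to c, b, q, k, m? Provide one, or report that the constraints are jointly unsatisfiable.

c: False; b: False; q: True; k: False; m: True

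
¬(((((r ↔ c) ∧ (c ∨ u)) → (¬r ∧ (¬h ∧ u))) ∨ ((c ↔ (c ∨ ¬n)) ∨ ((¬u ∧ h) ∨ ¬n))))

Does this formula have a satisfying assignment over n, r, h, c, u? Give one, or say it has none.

UNSATISFIABLE

Case c = True: the formula becomes ¬(((r → (¬r ∧ (¬h ∧ u))) ∨ True)) = False.
Case c = False: the formula simplifies to ¬((((¬r ∧ u) → (¬r ∧ (¬h ∧ u))) ∨ (n ∨ ((¬u ∧ h) ∨ ¬n)))).
  n = True: this becomes ¬((((¬r ∧ u) → (¬r ∧ (¬h ∧ u))) ∨ True)) = False.
  n = False: this becomes ¬((((¬r ∧ u) → (¬r ∧ (¬h ∧ u))) ∨ True)) = False.
Both cases fail — unsatisfiable.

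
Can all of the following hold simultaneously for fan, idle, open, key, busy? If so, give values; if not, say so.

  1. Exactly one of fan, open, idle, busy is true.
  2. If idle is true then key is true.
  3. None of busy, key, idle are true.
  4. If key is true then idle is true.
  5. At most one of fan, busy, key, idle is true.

fan=F; idle=F; open=T; key=F; busy=F

  (1) {fan, open, idle, busy}: 1 true — exactly one ✓
  (2) idle=F ⇒ key: vacuous ✓
  (3) {busy, key, idle}: 0 true — none ✓
  (4) key=F ⇒ idle: vacuous ✓
  (5) {fan, busy, key, idle}: 0 true — at most one ✓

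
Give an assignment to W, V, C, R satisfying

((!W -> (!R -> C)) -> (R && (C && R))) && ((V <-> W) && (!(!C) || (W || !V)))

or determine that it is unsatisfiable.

W = True; V = True; C = True; R = True

  (!W -> (!R -> C)) -> (R && (C && R)) = True
    !W -> (!R -> C) = True
      !W = False
      !R -> C = True
        !R = False
    R && (C && R) = True
      C && R = True
  (V <-> W) && (!(!C) || (W || !V)) = True
    V <-> W = True
    !(!C) || (W || !V) = True
      !(!C) = True
        !C = False
      W || !V = True
        !V = False
Both conjuncts True, so the formula holds.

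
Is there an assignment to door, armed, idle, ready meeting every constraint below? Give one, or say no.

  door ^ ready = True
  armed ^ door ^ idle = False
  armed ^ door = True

door: False, armed: True, idle: True, ready: True

door ^ ready = F ^ T = True ✓
armed ^ door ^ idle = T ^ F ^ T = False ✓
armed ^ door = T ^ F = True ✓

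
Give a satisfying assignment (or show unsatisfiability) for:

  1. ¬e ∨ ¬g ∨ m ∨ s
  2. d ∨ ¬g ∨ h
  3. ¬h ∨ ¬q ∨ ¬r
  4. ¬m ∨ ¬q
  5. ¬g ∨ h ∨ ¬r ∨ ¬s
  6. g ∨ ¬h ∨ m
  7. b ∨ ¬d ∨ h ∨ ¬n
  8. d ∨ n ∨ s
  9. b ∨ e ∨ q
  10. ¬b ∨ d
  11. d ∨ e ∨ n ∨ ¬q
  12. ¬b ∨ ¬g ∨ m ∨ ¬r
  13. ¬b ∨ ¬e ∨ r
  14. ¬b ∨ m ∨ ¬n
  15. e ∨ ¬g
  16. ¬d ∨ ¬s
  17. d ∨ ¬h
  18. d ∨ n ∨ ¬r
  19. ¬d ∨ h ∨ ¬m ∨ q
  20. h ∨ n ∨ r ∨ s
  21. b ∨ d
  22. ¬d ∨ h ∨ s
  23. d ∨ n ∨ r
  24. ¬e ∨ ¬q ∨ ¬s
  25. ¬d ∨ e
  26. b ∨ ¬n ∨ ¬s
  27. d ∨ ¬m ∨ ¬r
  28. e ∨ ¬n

b = False, e = True, h = True, g = True, d = True, q = False, m = True, r = True, n = True, s = False

Set b = False.
  then (b ∨ d) forces d = True.
  then (¬d ∨ e) forces e = True.
  then (¬d ∨ ¬s) forces s = False.
  then (¬d ∨ h ∨ s) forces h = True.
Set g = True.
  then (¬e ∨ ¬g ∨ m ∨ s) forces m = True.
  then (¬m ∨ ¬q) forces q = False.
Set r = True.
Set n = True.
All clauses satisfied.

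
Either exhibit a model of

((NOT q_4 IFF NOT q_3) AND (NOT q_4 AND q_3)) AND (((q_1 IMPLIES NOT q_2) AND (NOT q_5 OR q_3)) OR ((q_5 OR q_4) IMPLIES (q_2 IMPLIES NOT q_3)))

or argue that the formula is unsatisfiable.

The formula is unsatisfiable.

Case q_3 = True: the formula simplifies to (q_4 AND NOT q_4) AND ((q_1 IMPLIES NOT q_2) OR ((q_5 OR q_4) IMPLIES NOT q_2)).
  q_4 = True: the conjunct NOT q_4 is False.
  q_4 = False: the conjunct q_4 is False.
Case q_3 = False: the conjunct q_3 is False.
Both cases fail — unsatisfiable.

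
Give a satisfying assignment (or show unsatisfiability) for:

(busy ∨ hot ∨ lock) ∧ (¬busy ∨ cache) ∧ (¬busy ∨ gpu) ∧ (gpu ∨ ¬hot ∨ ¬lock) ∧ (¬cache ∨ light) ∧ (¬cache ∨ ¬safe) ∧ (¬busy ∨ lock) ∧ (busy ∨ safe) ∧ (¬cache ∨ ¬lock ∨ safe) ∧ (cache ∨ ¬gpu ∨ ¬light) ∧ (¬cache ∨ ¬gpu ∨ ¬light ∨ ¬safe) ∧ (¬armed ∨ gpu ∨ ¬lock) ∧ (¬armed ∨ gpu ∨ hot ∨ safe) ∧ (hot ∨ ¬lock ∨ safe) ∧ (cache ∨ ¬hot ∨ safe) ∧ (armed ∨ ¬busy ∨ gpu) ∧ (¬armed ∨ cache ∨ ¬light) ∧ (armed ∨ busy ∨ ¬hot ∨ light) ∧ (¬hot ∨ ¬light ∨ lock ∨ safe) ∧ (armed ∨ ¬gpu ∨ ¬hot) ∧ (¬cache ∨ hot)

hot: False; busy: False; gpu: False; armed: False; lock: True; light: True; cache: False; safe: True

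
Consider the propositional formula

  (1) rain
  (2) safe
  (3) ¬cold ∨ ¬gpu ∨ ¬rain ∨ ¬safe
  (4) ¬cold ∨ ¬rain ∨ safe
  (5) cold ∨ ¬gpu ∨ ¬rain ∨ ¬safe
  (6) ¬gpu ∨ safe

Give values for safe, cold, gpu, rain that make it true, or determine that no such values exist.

Unit clause (rain) forces rain = True.
Unit clause (safe) forces safe = True.
Set cold = False.
  then (cold ∨ ¬gpu ∨ ¬rain ∨ ¬safe) forces gpu = False.
Check each clause:
  (rain): rain holds.
  (safe): safe holds.
  (¬cold ∨ ¬gpu ∨ ¬rain ∨ ¬safe): ¬cold holds.
  (¬cold ∨ ¬rain ∨ safe): ¬cold holds.
  (cold ∨ ¬gpu ∨ ¬rain ∨ ¬safe): ¬gpu holds.
  (¬gpu ∨ safe): ¬gpu holds.
All clauses satisfied.

safe=T; cold=F; gpu=F; rain=T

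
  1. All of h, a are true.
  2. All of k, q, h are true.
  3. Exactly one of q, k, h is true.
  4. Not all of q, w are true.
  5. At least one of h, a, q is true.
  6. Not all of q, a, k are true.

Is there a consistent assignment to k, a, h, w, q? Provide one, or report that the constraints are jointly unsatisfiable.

Case k = True:
  (1) forces h = True.
  Constraint (3) is violated (k=T, h=T) — contradiction.
Case k = False:
  Constraint (2) is violated (k=F) — contradiction.
Both cases fail — unsatisfiable.

UNSATISFIABLE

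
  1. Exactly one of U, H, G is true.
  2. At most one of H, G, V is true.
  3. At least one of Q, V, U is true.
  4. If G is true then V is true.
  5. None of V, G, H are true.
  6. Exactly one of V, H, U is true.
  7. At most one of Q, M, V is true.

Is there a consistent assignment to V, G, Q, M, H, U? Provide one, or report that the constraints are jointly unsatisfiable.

V=F; G=F; Q=T; M=F; H=F; U=T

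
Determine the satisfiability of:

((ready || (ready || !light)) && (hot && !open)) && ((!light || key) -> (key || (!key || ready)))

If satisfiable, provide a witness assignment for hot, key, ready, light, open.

hot = True, key = True, ready = False, light = False, open = False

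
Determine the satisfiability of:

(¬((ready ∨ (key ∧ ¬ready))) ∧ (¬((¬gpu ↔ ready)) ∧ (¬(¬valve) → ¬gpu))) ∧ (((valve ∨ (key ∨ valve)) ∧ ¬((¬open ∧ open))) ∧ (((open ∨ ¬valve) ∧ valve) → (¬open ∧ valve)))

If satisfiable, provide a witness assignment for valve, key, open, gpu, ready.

valve = True, key = False, open = False, gpu = False, ready = False

  ¬((ready ∨ (key ∧ ¬ready))) ∧ (¬((¬gpu ↔ ready)) ∧ (¬(¬valve) → ¬gpu)) = True
    ¬((ready ∨ (key ∧ ¬ready))) = True
      ready ∨ (key ∧ ¬ready) = False
        key ∧ ¬ready = False
          ¬ready = True
    ¬((¬gpu ↔ ready)) ∧ (¬(¬valve) → ¬gpu) = True
      ¬((¬gpu ↔ ready)) = True
        ¬gpu ↔ ready = False
          ¬gpu = True
      ¬(¬valve) → ¬gpu = True
        ¬(¬valve) = True
          ¬valve = False
        ¬gpu = True
  ((valve ∨ (key ∨ valve)) ∧ ¬((¬open ∧ open))) ∧ (((open ∨ ¬valve) ∧ valve) → (¬open ∧ valve)) = True
    (valve ∨ (key ∨ valve)) ∧ ¬((¬open ∧ open)) = True
      valve ∨ (key ∨ valve) = True
        key ∨ valve = True
      ¬((¬open ∧ open)) = True
        ¬open ∧ open = False
          ¬open = True
    ((open ∨ ¬valve) ∧ valve) → (¬open ∧ valve) = True
      (open ∨ ¬valve) ∧ valve = False
        open ∨ ¬valve = False
          ¬valve = False
      ¬open ∧ valve = True
        ¬open = True
Both conjuncts True, so the formula holds.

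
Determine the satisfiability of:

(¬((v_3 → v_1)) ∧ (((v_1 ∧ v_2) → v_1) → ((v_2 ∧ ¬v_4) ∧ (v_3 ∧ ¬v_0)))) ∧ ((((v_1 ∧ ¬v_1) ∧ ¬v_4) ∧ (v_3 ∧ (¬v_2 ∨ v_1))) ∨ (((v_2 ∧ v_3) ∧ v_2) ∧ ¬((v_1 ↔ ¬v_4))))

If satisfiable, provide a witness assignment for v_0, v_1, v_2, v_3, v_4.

v_0: False; v_1: False; v_2: True; v_3: True; v_4: False

  ¬((v_3 → v_1)) ∧ (((v_1 ∧ v_2) → v_1) → ((v_2 ∧ ¬v_4) ∧ (v_3 ∧ ¬v_0))) = True
    ¬((v_3 → v_1)) = True
      v_3 → v_1 = False
    ((v_1 ∧ v_2) → v_1) → ((v_2 ∧ ¬v_4) ∧ (v_3 ∧ ¬v_0)) = True
      (v_1 ∧ v_2) → v_1 = True
        v_1 ∧ v_2 = False
      (v_2 ∧ ¬v_4) ∧ (v_3 ∧ ¬v_0) = True
        v_2 ∧ ¬v_4 = True
          ¬v_4 = True
        v_3 ∧ ¬v_0 = True
          ¬v_0 = True
  (((v_1 ∧ ¬v_1) ∧ ¬v_4) ∧ (v_3 ∧ (¬v_2 ∨ v_1))) ∨ (((v_2 ∧ v_3) ∧ v_2) ∧ ¬((v_1 ↔ ¬v_4))) = True
    ((v_1 ∧ ¬v_1) ∧ ¬v_4) ∧ (v_3 ∧ (¬v_2 ∨ v_1)) = False
      (v_1 ∧ ¬v_1) ∧ ¬v_4 = False
        v_1 ∧ ¬v_1 = False
          ¬v_1 = True
        ¬v_4 = True
      v_3 ∧ (¬v_2 ∨ v_1) = False
        ¬v_2 ∨ v_1 = False
          ¬v_2 = False
    ((v_2 ∧ v_3) ∧ v_2) ∧ ¬((v_1 ↔ ¬v_4)) = True
      (v_2 ∧ v_3) ∧ v_2 = True
        v_2 ∧ v_3 = True
      ¬((v_1 ↔ ¬v_4)) = True
        v_1 ↔ ¬v_4 = False
          ¬v_4 = True
Both conjuncts True, so the formula holds.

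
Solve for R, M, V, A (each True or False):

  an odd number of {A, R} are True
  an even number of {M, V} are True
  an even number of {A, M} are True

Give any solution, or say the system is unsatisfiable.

R = False, M = True, V = True, A = True

{A, R}: 1 true → odd ✓
{M, V}: 2 true → even ✓
{A, M}: 2 true → even ✓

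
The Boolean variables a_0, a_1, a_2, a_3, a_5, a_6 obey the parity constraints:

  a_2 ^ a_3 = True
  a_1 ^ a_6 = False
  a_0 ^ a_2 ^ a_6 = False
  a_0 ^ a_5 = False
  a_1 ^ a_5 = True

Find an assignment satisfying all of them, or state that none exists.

a_0: True, a_1: False, a_2: True, a_3: False, a_5: True, a_6: False

a_2 ^ a_3 = T ^ F = True ✓
a_1 ^ a_6 = F ^ F = False ✓
a_0 ^ a_2 ^ a_6 = T ^ T ^ F = False ✓
a_0 ^ a_5 = T ^ T = False ✓
a_1 ^ a_5 = F ^ T = True ✓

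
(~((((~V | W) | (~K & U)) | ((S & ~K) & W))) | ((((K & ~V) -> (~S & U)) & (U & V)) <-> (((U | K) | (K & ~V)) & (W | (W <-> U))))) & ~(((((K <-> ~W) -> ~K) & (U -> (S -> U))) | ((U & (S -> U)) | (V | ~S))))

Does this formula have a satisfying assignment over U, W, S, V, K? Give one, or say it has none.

Case V = True: the conjunct ~(((((K <-> ~W) -> ~K) & (U -> (S -> U))) | ((U & (S -> U)) | (V | ~S)))) becomes ~(((((K <-> ~W) -> ~K) & (U -> (S -> U))) | True)) = False.
Case V = False: the formula simplifies to ~((((U | K) | K) & (W | (W <-> U)))) & ~(((((K <-> ~W) -> ~K) & (U -> (S -> U))) | ((U & (S -> U)) | ~S))).
  U = True: the conjunct ~(((((K <-> ~W) -> ~K) & (U -> (S -> U))) | ((U & (S -> U)) | ~S))) becomes ~((((K <-> ~W) -> ~K) | True)) = False.
  U = False: simplifies to ~(((K | K) & (W | ~W))) & ~((((K <-> ~W) -> ~K) | ~S)).
    K = True: simplifies to ~((W | ~W)) & ~((W | ~S)).
      W = True: the conjunct ~((W | ~W)) becomes ~((True | False)) = False.
      W = False: the conjunct ~((W | ~W)) becomes ~((False | True)) = False.
    K = False: the conjunct ~((((K <-> ~W) -> ~K) | ~S)) becomes ~((True | ~S)) = False.
Both cases fail — unsatisfiable.

Unsatisfiable — no assignment works.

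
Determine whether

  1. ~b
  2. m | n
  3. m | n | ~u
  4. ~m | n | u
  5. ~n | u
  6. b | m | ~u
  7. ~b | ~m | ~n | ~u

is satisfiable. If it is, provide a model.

Unit clause (~b) forces b = False.
Try u = False:
  (~n | u) forces n = False.
  (m | n) forces m = True.
  clause (~m | n | u) is falsified — backtrack.
So u = True.
  then (b | m | ~u) forces m = True.
Set n = True.
All clauses satisfied.

u: True; b: False; n: True; m: True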